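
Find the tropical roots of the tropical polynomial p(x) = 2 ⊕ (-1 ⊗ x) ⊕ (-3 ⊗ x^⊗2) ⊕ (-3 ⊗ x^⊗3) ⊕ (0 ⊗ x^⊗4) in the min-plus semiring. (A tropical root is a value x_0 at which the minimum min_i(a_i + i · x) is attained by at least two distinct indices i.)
Roots: {-3, 0, 2, 3}

Each tropical root is a break point of the lower envelope of the lines y = a_i + i · x (there are 5 lines, with slopes 0, 1, ..., 4). Only the lines that attain the minimum somewhere contribute to roots; other lines are dominated. Here the surviving (envelope) indices are i = 4, i = 3, i = 2, i = 1, i = 0.
Intersections between consecutive envelope lines give the roots: for adjacent envelope indices i < j the intersection is x = (a_i − a_j) / (j − i). Reading off the sorted break points: {-3, 0, 2, 3}.
Verification: at each break x_0, at least two indices attain the minimum of min_i(a_i + i · x_0).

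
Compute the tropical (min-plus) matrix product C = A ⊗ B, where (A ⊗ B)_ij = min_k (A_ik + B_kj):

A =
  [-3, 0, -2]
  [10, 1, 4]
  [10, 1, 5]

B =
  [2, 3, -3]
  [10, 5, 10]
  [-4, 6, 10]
A ⊗ B =
  [-6, 0, -6]
  [0, 6, 7]
  [1, 6, 7]

Apply the min-plus product entry-by-entry:
  C[0][0] = min over k of (A[0][0] + B[0][0] = -3 + 2 = -1, A[0][1] + B[1][0] = 0 + 10 = 10, A[0][2] + B[2][0] = -2 + -4 = -6) = -6 (attained at k = 2)
  C[0][1] = min over k of (A[0][0] + B[0][1] = -3 + 3 = 0, A[0][1] + B[1][1] = 0 + 5 = 5, A[0][2] + B[2][1] = -2 + 6 = 4) = 0 (attained at k = 0)
  C[0][2] = min over k of (A[0][0] + B[0][2] = -3 + -3 = -6, A[0][1] + B[1][2] = 0 + 10 = 10, A[0][2] + B[2][2] = -2 + 10 = 8) = -6 (attained at k = 0)
  C[1][0] = min over k of (A[1][0] + B[0][0] = 10 + 2 = 12, A[1][1] + B[1][0] = 1 + 10 = 11, A[1][2] + B[2][0] = 4 + -4 = 0) = 0 (attained at k = 2)
  C[1][1] = min over k of (A[1][0] + B[0][1] = 10 + 3 = 13, A[1][1] + B[1][1] = 1 + 5 = 6, A[1][2] + B[2][1] = 4 + 6 = 10) = 6 (attained at k = 1)
  C[1][2] = min over k of (A[1][0] + B[0][2] = 10 + -3 = 7, A[1][1] + B[1][2] = 1 + 10 = 11, A[1][2] + B[2][2] = 4 + 10 = 14) = 7 (attained at k = 0)
  C[2][0] = min over k of (A[2][0] + B[0][0] = 10 + 2 = 12, A[2][1] + B[1][0] = 1 + 10 = 11, A[2][2] + B[2][0] = 5 + -4 = 1) = 1 (attained at k = 2)
  C[2][1] = min over k of (A[2][0] + B[0][1] = 10 + 3 = 13, A[2][1] + B[1][1] = 1 + 5 = 6, A[2][2] + B[2][1] = 5 + 6 = 11) = 6 (attained at k = 1)
  C[2][2] = min over k of (A[2][0] + B[0][2] = 10 + -3 = 7, A[2][1] + B[1][2] = 1 + 10 = 11, A[2][2] + B[2][2] = 5 + 10 = 15) = 7 (attained at k = 0)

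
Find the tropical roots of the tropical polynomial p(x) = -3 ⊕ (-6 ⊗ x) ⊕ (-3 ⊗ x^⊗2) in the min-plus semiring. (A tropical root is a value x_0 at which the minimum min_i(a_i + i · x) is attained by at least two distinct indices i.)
Roots: {-3, 3}

Each tropical root is a break point of the lower envelope of the lines y = a_i + i · x (there are 3 lines, with slopes 0, 1, ..., 2). Only the lines that attain the minimum somewhere contribute to roots; other lines are dominated. Here the surviving (envelope) indices are i = 2, i = 1, i = 0.
Intersections between consecutive envelope lines give the roots: for adjacent envelope indices i < j the intersection is x = (a_i − a_j) / (j − i). Reading off the sorted break points: {-3, 3}.
Verification: at each break x_0, at least two indices attain the minimum of min_i(a_i + i · x_0).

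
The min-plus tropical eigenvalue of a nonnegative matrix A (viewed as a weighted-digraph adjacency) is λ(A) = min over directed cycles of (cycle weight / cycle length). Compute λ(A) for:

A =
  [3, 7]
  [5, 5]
λ(A) = 3

Enumerate directed cycles and compute their means (weight / length). Sample:
  cycle 0 → 0: weight = 3, length = 1, mean = 3/1 ≈ 3.000
  cycle 1 → 1: weight = 5, length = 1, mean = 5/1 ≈ 5.000
  cycle 0 → 1 → 0: weight = 12, length = 2, mean = 12/2 ≈ 6.000
  cycle 1 → 0 → 1: weight = 12, length = 2, mean = 12/2 ≈ 6.000
Minimum mean = 3.000, attained e.g. along the cycle 0 → 0 with weight 3 and length 1. So λ(A) = 3/1 = 3.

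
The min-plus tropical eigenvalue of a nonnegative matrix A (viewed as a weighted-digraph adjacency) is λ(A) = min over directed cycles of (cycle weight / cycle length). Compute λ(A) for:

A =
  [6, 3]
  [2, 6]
λ(A) = 5/2

Enumerate directed cycles and compute their means (weight / length). Sample:
  cycle 0 → 0: weight = 6, length = 1, mean = 6/1 ≈ 6.000
  cycle 1 → 1: weight = 6, length = 1, mean = 6/1 ≈ 6.000
  cycle 0 → 1 → 0: weight = 5, length = 2, mean = 5/2 ≈ 2.500
  cycle 1 → 0 → 1: weight = 5, length = 2, mean = 5/2 ≈ 2.500
Minimum mean = 2.500, attained e.g. along the cycle 0 → 1 → 0 with weight 5 and length 2. So λ(A) = 5/2 = 5/2.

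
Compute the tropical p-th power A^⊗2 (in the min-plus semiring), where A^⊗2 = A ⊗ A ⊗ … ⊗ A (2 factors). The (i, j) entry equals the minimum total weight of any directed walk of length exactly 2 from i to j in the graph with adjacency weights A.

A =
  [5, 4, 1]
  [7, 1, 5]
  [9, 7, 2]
A^⊗2 =
  [10, 5, 3]
  [8, 2, 6]
  [11, 8, 4]

Each entry (A^⊗2)_ij equals the minimum over all length-2 walks i = v_0 → v_1 → … → v_2 = j of Σ_t A[v_t][v_{t+1}]. For example, for (i, j) = (0, 2) we minimise over 3 possible intermediate vertex sequences; the minimum is 3, attained along the walk 0 → 2 → 2.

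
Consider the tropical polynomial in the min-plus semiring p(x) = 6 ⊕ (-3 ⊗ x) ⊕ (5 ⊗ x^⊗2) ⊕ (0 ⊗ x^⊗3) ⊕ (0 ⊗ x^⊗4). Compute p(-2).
p(-2) = -8

A tropical monomial a ⊗ x^⊗i evaluates to a + i · x. Evaluating each term at x = -2:
  Term 0 contributes 6 + 0 · -2 = 6
  Term 1 contributes -3 + 1 · -2 = -5
  Term 2 contributes 5 + 2 · -2 = 1
  Term 3 contributes 0 + 3 · -2 = -6
  Term 4 contributes 0 + 4 · -2 = -8
p(-2) = ⊕ of these = min[6, -5, 1, -6, -8] = -8.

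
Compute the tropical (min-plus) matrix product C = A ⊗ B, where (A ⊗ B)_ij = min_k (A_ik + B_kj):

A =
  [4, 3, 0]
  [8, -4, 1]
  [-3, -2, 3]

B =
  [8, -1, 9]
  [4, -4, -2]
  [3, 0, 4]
A ⊗ B =
  [3, -1, 1]
  [0, -8, -6]
  [2, -6, -4]

Apply the min-plus product entry-by-entry:
  C[0][0] = min over k of (A[0][0] + B[0][0] = 4 + 8 = 12, A[0][1] + B[1][0] = 3 + 4 = 7, A[0][2] + B[2][0] = 0 + 3 = 3) = 3 (attained at k = 2)
  C[0][1] = min over k of (A[0][0] + B[0][1] = 4 + -1 = 3, A[0][1] + B[1][1] = 3 + -4 = -1, A[0][2] + B[2][1] = 0 + 0 = 0) = -1 (attained at k = 1)
  C[0][2] = min over k of (A[0][0] + B[0][2] = 4 + 9 = 13, A[0][1] + B[1][2] = 3 + -2 = 1, A[0][2] + B[2][2] = 0 + 4 = 4) = 1 (attained at k = 1)
  C[1][0] = min over k of (A[1][0] + B[0][0] = 8 + 8 = 16, A[1][1] + B[1][0] = -4 + 4 = 0, A[1][2] + B[2][0] = 1 + 3 = 4) = 0 (attained at k = 1)
  C[1][1] = min over k of (A[1][0] + B[0][1] = 8 + -1 = 7, A[1][1] + B[1][1] = -4 + -4 = -8, A[1][2] + B[2][1] = 1 + 0 = 1) = -8 (attained at k = 1)
  C[1][2] = min over k of (A[1][0] + B[0][2] = 8 + 9 = 17, A[1][1] + B[1][2] = -4 + -2 = -6, A[1][2] + B[2][2] = 1 + 4 = 5) = -6 (attained at k = 1)
  C[2][0] = min over k of (A[2][0] + B[0][0] = -3 + 8 = 5, A[2][1] + B[1][0] = -2 + 4 = 2, A[2][2] + B[2][0] = 3 + 3 = 6) = 2 (attained at k = 1)
  C[2][1] = min over k of (A[2][0] + B[0][1] = -3 + -1 = -4, A[2][1] + B[1][1] = -2 + -4 = -6, A[2][2] + B[2][1] = 3 + 0 = 3) = -6 (attained at k = 1)
  C[2][2] = min over k of (A[2][0] + B[0][2] = -3 + 9 = 6, A[2][1] + B[1][2] = -2 + -2 = -4, A[2][2] + B[2][2] = 3 + 4 = 7) = -4 (attained at k = 1)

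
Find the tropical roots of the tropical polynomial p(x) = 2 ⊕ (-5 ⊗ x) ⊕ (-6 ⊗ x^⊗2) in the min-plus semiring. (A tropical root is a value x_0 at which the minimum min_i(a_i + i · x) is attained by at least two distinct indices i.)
Roots: {1, 7}

Each tropical root is a break point of the lower envelope of the lines y = a_i + i · x (there are 3 lines, with slopes 0, 1, ..., 2). Only the lines that attain the minimum somewhere contribute to roots; other lines are dominated. Here the surviving (envelope) indices are i = 2, i = 1, i = 0.
Intersections between consecutive envelope lines give the roots: for adjacent envelope indices i < j the intersection is x = (a_i − a_j) / (j − i). Reading off the sorted break points: {1, 7}.
Verification: at each break x_0, at least two indices attain the minimum of min_i(a_i + i · x_0).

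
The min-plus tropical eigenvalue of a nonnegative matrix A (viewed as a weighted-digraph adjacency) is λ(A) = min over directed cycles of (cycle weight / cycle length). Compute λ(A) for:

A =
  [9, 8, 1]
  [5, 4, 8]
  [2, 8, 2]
λ(A) = 3/2

Enumerate directed cycles and compute their means (weight / length). Sample:
  cycle 0 → 0: weight = 9, length = 1, mean = 9/1 ≈ 9.000
  cycle 1 → 1: weight = 4, length = 1, mean = 4/1 ≈ 4.000
  cycle 2 → 2: weight = 2, length = 1, mean = 2/1 ≈ 2.000
  cycle 0 → 1 → 0: weight = 13, length = 2, mean = 13/2 ≈ 6.500
  cycle 0 → 2 → 0: weight = 3, length = 2, mean = 3/2 ≈ 1.500
  cycle 1 → 0 → 1: weight = 13, length = 2, mean = 13/2 ≈ 6.500
Minimum mean = 1.500, attained e.g. along the cycle 0 → 2 → 0 with weight 3 and length 2. So λ(A) = 3/2 = 3/2.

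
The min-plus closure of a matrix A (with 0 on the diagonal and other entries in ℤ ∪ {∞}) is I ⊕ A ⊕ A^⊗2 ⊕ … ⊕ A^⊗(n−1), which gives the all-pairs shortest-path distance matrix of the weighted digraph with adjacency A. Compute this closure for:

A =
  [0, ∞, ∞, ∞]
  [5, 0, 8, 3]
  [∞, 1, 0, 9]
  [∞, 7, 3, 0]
Closure =
  [0, ∞, ∞, ∞]
  [5, 0, 6, 3]
  [6, 1, 0, 4]
  [9, 4, 3, 0]

This is the Floyd-Warshall all-pairs shortest-path computation. For each intermediate vertex k = 0, 1, …, 3, update dist[i][j] ← min(dist[i][j], dist[i][k] + dist[k][j]). The final matrix gives, for each (i, j), the minimum total weight of any directed path from i to j (possibly empty when i = j).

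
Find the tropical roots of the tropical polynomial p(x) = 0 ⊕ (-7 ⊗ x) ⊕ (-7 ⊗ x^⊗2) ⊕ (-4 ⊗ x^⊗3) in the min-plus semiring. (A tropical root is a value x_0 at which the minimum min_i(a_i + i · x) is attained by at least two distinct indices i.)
Roots: {-3, 0, 7}

Each tropical root is a break point of the lower envelope of the lines y = a_i + i · x (there are 4 lines, with slopes 0, 1, ..., 3). Only the lines that attain the minimum somewhere contribute to roots; other lines are dominated. Here the surviving (envelope) indices are i = 3, i = 2, i = 1, i = 0.
Intersections between consecutive envelope lines give the roots: for adjacent envelope indices i < j the intersection is x = (a_i − a_j) / (j − i). Reading off the sorted break points: {-3, 0, 7}.
Verification: at each break x_0, at least two indices attain the minimum of min_i(a_i + i · x_0).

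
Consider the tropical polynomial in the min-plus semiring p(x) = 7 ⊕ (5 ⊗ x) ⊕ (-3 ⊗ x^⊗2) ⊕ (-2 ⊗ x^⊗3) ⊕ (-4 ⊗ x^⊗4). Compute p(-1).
p(-1) = -8

A tropical monomial a ⊗ x^⊗i evaluates to a + i · x. Evaluating each term at x = -1:
  Term 0 contributes 7 + 0 · -1 = 7
  Term 1 contributes 5 + 1 · -1 = 4
  Term 2 contributes -3 + 2 · -1 = -5
  Term 3 contributes -2 + 3 · -1 = -5
  Term 4 contributes -4 + 4 · -1 = -8
p(-1) = ⊕ of these = min[7, 4, -5, -5, -8] = -8.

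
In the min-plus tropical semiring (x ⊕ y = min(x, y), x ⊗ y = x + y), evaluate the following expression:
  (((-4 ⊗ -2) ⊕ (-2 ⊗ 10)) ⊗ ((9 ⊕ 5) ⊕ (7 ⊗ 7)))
(((-4 ⊗ -2) ⊕ (-2 ⊗ 10)) ⊗ ((9 ⊕ 5) ⊕ (7 ⊗ 7))) = -1

Expand innermost to outermost. Recall ⊕ takes the minimum of its arguments and ⊗ takes their sum. Working out the expression (((-4 ⊗ -2) ⊕ (-2 ⊗ 10)) ⊗ ((9 ⊕ 5) ⊕ (7 ⊗ 7))) gives -1.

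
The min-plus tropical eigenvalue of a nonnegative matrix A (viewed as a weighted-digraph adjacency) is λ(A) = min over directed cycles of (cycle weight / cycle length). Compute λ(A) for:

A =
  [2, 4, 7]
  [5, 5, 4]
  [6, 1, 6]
λ(A) = 2

Enumerate directed cycles and compute their means (weight / length). Sample:
  cycle 0 → 0: weight = 2, length = 1, mean = 2/1 ≈ 2.000
  cycle 1 → 1: weight = 5, length = 1, mean = 5/1 ≈ 5.000
  cycle 2 → 2: weight = 6, length = 1, mean = 6/1 ≈ 6.000
  cycle 0 → 1 → 0: weight = 9, length = 2, mean = 9/2 ≈ 4.500
  cycle 0 → 2 → 0: weight = 13, length = 2, mean = 13/2 ≈ 6.500
  cycle 1 → 0 → 1: weight = 9, length = 2, mean = 9/2 ≈ 4.500
Minimum mean = 2.000, attained e.g. along the cycle 0 → 0 with weight 2 and length 1. So λ(A) = 2/1 = 2.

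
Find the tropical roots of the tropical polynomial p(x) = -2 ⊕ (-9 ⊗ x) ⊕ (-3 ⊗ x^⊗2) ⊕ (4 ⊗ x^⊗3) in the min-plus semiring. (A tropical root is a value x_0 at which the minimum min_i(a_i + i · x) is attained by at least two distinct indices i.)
Roots: {-7, -6, 7}

Each tropical root is a break point of the lower envelope of the lines y = a_i + i · x (there are 4 lines, with slopes 0, 1, ..., 3). Only the lines that attain the minimum somewhere contribute to roots; other lines are dominated. Here the surviving (envelope) indices are i = 3, i = 2, i = 1, i = 0.
Intersections between consecutive envelope lines give the roots: for adjacent envelope indices i < j the intersection is x = (a_i − a_j) / (j − i). Reading off the sorted break points: {-7, -6, 7}.
Verification: at each break x_0, at least two indices attain the minimum of min_i(a_i + i · x_0).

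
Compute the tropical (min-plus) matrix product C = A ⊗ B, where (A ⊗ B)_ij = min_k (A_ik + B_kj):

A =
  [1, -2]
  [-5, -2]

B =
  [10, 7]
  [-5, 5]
A ⊗ B =
  [-7, 3]
  [-7, 2]

Apply the min-plus product entry-by-entry:
  C[0][0] = min over k of (A[0][0] + B[0][0] = 1 + 10 = 11, A[0][1] + B[1][0] = -2 + -5 = -7) = -7 (attained at k = 1)
  C[0][1] = min over k of (A[0][0] + B[0][1] = 1 + 7 = 8, A[0][1] + B[1][1] = -2 + 5 = 3) = 3 (attained at k = 1)
  C[1][0] = min over k of (A[1][0] + B[0][0] = -5 + 10 = 5, A[1][1] + B[1][0] = -2 + -5 = -7) = -7 (attained at k = 1)
  C[1][1] = min over k of (A[1][0] + B[0][1] = -5 + 7 = 2, A[1][1] + B[1][1] = -2 + 5 = 3) = 2 (attained at k = 0)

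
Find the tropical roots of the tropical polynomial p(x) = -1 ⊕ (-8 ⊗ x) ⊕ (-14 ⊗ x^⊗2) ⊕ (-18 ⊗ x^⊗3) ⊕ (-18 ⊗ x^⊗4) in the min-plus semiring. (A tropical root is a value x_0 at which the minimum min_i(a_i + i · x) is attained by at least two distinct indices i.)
Roots: {0, 4, 6, 7}

Each tropical root is a break point of the lower envelope of the lines y = a_i + i · x (there are 5 lines, with slopes 0, 1, ..., 4). Only the lines that attain the minimum somewhere contribute to roots; other lines are dominated. Here the surviving (envelope) indices are i = 4, i = 3, i = 2, i = 1, i = 0.
Intersections between consecutive envelope lines give the roots: for adjacent envelope indices i < j the intersection is x = (a_i − a_j) / (j − i). Reading off the sorted break points: {0, 4, 6, 7}.
Verification: at each break x_0, at least two indices attain the minimum of min_i(a_i + i · x_0).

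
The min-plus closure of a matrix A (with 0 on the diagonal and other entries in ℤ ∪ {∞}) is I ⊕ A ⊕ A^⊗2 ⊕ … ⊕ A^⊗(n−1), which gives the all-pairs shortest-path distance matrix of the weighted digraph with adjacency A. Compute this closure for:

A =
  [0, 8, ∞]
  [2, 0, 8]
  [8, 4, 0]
Closure =
  [0, 8, 16]
  [2, 0, 8]
  [6, 4, 0]

This is the Floyd-Warshall all-pairs shortest-path computation. For each intermediate vertex k = 0, 1, …, 2, update dist[i][j] ← min(dist[i][j], dist[i][k] + dist[k][j]). The final matrix gives, for each (i, j), the minimum total weight of any directed path from i to j (possibly empty when i = j).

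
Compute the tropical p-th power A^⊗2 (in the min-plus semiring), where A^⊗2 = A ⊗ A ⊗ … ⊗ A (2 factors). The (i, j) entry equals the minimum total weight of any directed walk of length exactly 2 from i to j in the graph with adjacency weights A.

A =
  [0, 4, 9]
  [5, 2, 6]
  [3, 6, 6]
A^⊗2 =
  [0, 4, 9]
  [5, 4, 8]
  [3, 7, 12]

Each entry (A^⊗2)_ij equals the minimum over all length-2 walks i = v_0 → v_1 → … → v_2 = j of Σ_t A[v_t][v_{t+1}]. For example, for (i, j) = (0, 2) we minimise over 3 possible intermediate vertex sequences; the minimum is 9, attained along the walk 0 → 0 → 2.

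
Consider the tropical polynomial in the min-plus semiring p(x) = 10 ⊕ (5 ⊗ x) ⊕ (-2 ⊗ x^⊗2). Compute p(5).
p(5) = 8

A tropical monomial a ⊗ x^⊗i evaluates to a + i · x. Evaluating each term at x = 5:
  Term 0 contributes 10 + 0 · 5 = 10
  Term 1 contributes 5 + 1 · 5 = 10
  Term 2 contributes -2 + 2 · 5 = 8
p(5) = ⊕ of these = min[10, 10, 8] = 8.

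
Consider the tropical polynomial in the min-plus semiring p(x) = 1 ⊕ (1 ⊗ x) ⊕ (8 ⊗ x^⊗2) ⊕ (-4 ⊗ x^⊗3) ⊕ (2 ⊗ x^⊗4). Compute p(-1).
p(-1) = -7

A tropical monomial a ⊗ x^⊗i evaluates to a + i · x. Evaluating each term at x = -1:
  Term 0 contributes 1 + 0 · -1 = 1
  Term 1 contributes 1 + 1 · -1 = 0
  Term 2 contributes 8 + 2 · -1 = 6
  Term 3 contributes -4 + 3 · -1 = -7
  Term 4 contributes 2 + 4 · -1 = -2
p(-1) = ⊕ of these = min[1, 0, 6, -7, -2] = -7.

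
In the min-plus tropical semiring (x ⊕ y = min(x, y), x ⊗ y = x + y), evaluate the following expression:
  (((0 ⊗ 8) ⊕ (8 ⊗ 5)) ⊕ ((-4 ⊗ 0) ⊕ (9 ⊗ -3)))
(((0 ⊗ 8) ⊕ (8 ⊗ 5)) ⊕ ((-4 ⊗ 0) ⊕ (9 ⊗ -3))) = -4

Expand innermost to outermost. Recall ⊕ takes the minimum of its arguments and ⊗ takes their sum. Working out the expression (((0 ⊗ 8) ⊕ (8 ⊗ 5)) ⊕ ((-4 ⊗ 0) ⊕ (9 ⊗ -3))) gives -4.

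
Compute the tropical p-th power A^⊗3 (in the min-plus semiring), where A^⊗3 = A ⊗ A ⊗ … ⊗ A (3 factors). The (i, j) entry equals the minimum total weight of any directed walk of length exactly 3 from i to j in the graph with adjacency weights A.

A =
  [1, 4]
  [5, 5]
A^⊗3 =
  [3, 6]
  [7, 10]

Each entry (A^⊗3)_ij equals the minimum over all length-3 walks i = v_0 → v_1 → … → v_3 = j of Σ_t A[v_t][v_{t+1}]. For example, for (i, j) = (0, 1) we minimise over 4 possible intermediate vertex sequences; the minimum is 6, attained along the walk 0 → 0 → 0 → 1.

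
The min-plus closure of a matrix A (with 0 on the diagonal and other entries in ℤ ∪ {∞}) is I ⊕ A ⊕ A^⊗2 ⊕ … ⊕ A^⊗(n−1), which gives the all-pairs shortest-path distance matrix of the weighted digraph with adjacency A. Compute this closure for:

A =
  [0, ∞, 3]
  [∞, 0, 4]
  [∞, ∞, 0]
Closure =
  [0, ∞, 3]
  [∞, 0, 4]
  [∞, ∞, 0]

This is the Floyd-Warshall all-pairs shortest-path computation. For each intermediate vertex k = 0, 1, …, 2, update dist[i][j] ← min(dist[i][j], dist[i][k] + dist[k][j]). The final matrix gives, for each (i, j), the minimum total weight of any directed path from i to j (possibly empty when i = j).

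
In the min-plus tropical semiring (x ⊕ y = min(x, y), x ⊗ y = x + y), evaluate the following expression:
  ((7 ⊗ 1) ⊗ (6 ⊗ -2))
((7 ⊗ 1) ⊗ (6 ⊗ -2)) = 12

Expand innermost to outermost. Recall ⊕ takes the minimum of its arguments and ⊗ takes their sum. Working out the expression ((7 ⊗ 1) ⊗ (6 ⊗ -2)) gives 12.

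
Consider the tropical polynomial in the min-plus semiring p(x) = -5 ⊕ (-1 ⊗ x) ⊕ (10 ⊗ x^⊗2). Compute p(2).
p(2) = -5

A tropical monomial a ⊗ x^⊗i evaluates to a + i · x. Evaluating each term at x = 2:
  Term 0 contributes -5 + 0 · 2 = -5
  Term 1 contributes -1 + 1 · 2 = 1
  Term 2 contributes 10 + 2 · 2 = 14
p(2) = ⊕ of these = min[-5, 1, 14] = -5.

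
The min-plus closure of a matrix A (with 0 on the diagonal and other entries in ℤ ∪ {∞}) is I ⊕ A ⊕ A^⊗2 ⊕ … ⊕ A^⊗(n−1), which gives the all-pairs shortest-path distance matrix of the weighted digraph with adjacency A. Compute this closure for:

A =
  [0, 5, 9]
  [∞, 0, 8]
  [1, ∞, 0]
Closure =
  [0, 5, 9]
  [9, 0, 8]
  [1, 6, 0]

This is the Floyd-Warshall all-pairs shortest-path computation. For each intermediate vertex k = 0, 1, …, 2, update dist[i][j] ← min(dist[i][j], dist[i][k] + dist[k][j]). The final matrix gives, for each (i, j), the minimum total weight of any directed path from i to j (possibly empty when i = j).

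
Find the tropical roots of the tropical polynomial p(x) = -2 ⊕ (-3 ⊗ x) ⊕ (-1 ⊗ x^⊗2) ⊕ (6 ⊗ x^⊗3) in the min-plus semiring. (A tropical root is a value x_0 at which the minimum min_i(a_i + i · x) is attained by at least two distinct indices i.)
Roots: {-7, -2, 1}

Each tropical root is a break point of the lower envelope of the lines y = a_i + i · x (there are 4 lines, with slopes 0, 1, ..., 3). Only the lines that attain the minimum somewhere contribute to roots; other lines are dominated. Here the surviving (envelope) indices are i = 3, i = 2, i = 1, i = 0.
Intersections between consecutive envelope lines give the roots: for adjacent envelope indices i < j the intersection is x = (a_i − a_j) / (j − i). Reading off the sorted break points: {-7, -2, 1}.
Verification: at each break x_0, at least two indices attain the minimum of min_i(a_i + i · x_0).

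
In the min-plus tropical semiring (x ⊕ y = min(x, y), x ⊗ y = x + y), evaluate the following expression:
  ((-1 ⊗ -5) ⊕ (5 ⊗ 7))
((-1 ⊗ -5) ⊕ (5 ⊗ 7)) = -6

Expand innermost to outermost. Recall ⊕ takes the minimum of its arguments and ⊗ takes their sum. Working out the expression ((-1 ⊗ -5) ⊕ (5 ⊗ 7)) gives -6.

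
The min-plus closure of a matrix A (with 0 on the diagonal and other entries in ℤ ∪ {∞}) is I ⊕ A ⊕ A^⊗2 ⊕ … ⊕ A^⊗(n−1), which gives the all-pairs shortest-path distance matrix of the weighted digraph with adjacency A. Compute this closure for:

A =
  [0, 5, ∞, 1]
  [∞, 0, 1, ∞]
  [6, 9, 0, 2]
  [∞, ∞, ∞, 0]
Closure =
  [0, 5, 6, 1]
  [7, 0, 1, 3]
  [6, 9, 0, 2]
  [∞, ∞, ∞, 0]

This is the Floyd-Warshall all-pairs shortest-path computation. For each intermediate vertex k = 0, 1, …, 3, update dist[i][j] ← min(dist[i][j], dist[i][k] + dist[k][j]). The final matrix gives, for each (i, j), the minimum total weight of any directed path from i to j (possibly empty when i = j).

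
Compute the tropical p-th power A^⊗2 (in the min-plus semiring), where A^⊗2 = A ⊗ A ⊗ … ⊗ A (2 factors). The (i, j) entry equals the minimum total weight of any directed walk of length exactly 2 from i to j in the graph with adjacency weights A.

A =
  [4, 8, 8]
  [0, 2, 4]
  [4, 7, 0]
A^⊗2 =
  [8, 10, 8]
  [2, 4, 4]
  [4, 7, 0]

Each entry (A^⊗2)_ij equals the minimum over all length-2 walks i = v_0 → v_1 → … → v_2 = j of Σ_t A[v_t][v_{t+1}]. For example, for (i, j) = (0, 2) we minimise over 3 possible intermediate vertex sequences; the minimum is 8, attained along the walk 0 → 2 → 2.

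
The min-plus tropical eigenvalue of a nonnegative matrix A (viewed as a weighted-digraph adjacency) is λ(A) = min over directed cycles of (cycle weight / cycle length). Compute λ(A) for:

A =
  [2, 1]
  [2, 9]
λ(A) = 3/2

Enumerate directed cycles and compute their means (weight / length). Sample:
  cycle 0 → 0: weight = 2, length = 1, mean = 2/1 ≈ 2.000
  cycle 1 → 1: weight = 9, length = 1, mean = 9/1 ≈ 9.000
  cycle 0 → 1 → 0: weight = 3, length = 2, mean = 3/2 ≈ 1.500
  cycle 1 → 0 → 1: weight = 3, length = 2, mean = 3/2 ≈ 1.500
Minimum mean = 1.500, attained e.g. along the cycle 0 → 1 → 0 with weight 3 and length 2. So λ(A) = 3/2 = 3/2.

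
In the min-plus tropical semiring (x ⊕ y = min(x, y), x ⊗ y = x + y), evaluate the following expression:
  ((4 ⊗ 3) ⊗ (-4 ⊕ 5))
((4 ⊗ 3) ⊗ (-4 ⊕ 5)) = 3

Expand innermost to outermost. Recall ⊕ takes the minimum of its arguments and ⊗ takes their sum. Working out the expression ((4 ⊗ 3) ⊗ (-4 ⊕ 5)) gives 3.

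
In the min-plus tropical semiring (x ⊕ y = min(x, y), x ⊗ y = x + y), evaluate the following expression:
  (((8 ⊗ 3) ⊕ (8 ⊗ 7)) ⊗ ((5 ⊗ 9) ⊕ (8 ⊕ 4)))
(((8 ⊗ 3) ⊕ (8 ⊗ 7)) ⊗ ((5 ⊗ 9) ⊕ (8 ⊕ 4))) = 15

Expand innermost to outermost. Recall ⊕ takes the minimum of its arguments and ⊗ takes their sum. Working out the expression (((8 ⊗ 3) ⊕ (8 ⊗ 7)) ⊗ ((5 ⊗ 9) ⊕ (8 ⊕ 4))) gives 15.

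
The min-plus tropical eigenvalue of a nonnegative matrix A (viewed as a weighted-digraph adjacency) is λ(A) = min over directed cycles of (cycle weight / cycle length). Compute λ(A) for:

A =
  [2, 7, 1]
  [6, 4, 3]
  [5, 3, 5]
λ(A) = 2

Enumerate directed cycles and compute their means (weight / length). Sample:
  cycle 0 → 0: weight = 2, length = 1, mean = 2/1 ≈ 2.000
  cycle 1 → 1: weight = 4, length = 1, mean = 4/1 ≈ 4.000
  cycle 2 → 2: weight = 5, length = 1, mean = 5/1 ≈ 5.000
  cycle 0 → 1 → 0: weight = 13, length = 2, mean = 13/2 ≈ 6.500
  cycle 0 → 2 → 0: weight = 6, length = 2, mean = 6/2 ≈ 3.000
  cycle 1 → 0 → 1: weight = 13, length = 2, mean = 13/2 ≈ 6.500
Minimum mean = 2.000, attained e.g. along the cycle 0 → 0 with weight 2 and length 1. So λ(A) = 2/1 = 2.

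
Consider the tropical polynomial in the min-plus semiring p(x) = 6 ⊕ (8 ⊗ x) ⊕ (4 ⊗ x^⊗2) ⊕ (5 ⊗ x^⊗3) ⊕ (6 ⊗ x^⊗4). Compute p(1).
p(1) = 6

A tropical monomial a ⊗ x^⊗i evaluates to a + i · x. Evaluating each term at x = 1:
  Term 0 contributes 6 + 0 · 1 = 6
  Term 1 contributes 8 + 1 · 1 = 9
  Term 2 contributes 4 + 2 · 1 = 6
  Term 3 contributes 5 + 3 · 1 = 8
  Term 4 contributes 6 + 4 · 1 = 10
p(1) = ⊕ of these = min[6, 9, 6, 8, 10] = 6.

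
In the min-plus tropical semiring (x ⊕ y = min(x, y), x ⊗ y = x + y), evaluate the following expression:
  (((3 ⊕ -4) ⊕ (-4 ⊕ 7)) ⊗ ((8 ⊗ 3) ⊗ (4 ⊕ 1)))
(((3 ⊕ -4) ⊕ (-4 ⊕ 7)) ⊗ ((8 ⊗ 3) ⊗ (4 ⊕ 1))) = 8

Expand innermost to outermost. Recall ⊕ takes the minimum of its arguments and ⊗ takes their sum. Working out the expression (((3 ⊕ -4) ⊕ (-4 ⊕ 7)) ⊗ ((8 ⊗ 3) ⊗ (4 ⊕ 1))) gives 8.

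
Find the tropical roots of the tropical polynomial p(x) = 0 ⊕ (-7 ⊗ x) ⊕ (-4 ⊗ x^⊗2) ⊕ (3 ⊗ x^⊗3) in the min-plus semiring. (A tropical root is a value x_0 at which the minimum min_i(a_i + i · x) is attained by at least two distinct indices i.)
Roots: {-7, -3, 7}

Each tropical root is a break point of the lower envelope of the lines y = a_i + i · x (there are 4 lines, with slopes 0, 1, ..., 3). Only the lines that attain the minimum somewhere contribute to roots; other lines are dominated. Here the surviving (envelope) indices are i = 3, i = 2, i = 1, i = 0.
Intersections between consecutive envelope lines give the roots: for adjacent envelope indices i < j the intersection is x = (a_i − a_j) / (j − i). Reading off the sorted break points: {-7, -3, 7}.
Verification: at each break x_0, at least two indices attain the minimum of min_i(a_i + i · x_0).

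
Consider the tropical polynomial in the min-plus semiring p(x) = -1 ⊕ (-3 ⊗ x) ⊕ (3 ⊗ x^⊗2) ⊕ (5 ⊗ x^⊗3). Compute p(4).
p(4) = -1

A tropical monomial a ⊗ x^⊗i evaluates to a + i · x. Evaluating each term at x = 4:
  Term 0 contributes -1 + 0 · 4 = -1
  Term 1 contributes -3 + 1 · 4 = 1
  Term 2 contributes 3 + 2 · 4 = 11
  Term 3 contributes 5 + 3 · 4 = 17
p(4) = ⊕ of these = min[-1, 1, 11, 17] = -1.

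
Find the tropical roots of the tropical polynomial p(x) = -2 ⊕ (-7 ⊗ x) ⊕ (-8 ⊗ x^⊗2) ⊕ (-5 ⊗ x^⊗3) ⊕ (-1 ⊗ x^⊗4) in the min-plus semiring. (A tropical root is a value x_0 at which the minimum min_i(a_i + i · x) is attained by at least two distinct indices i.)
Roots: {-4, -3, 1, 5}

Each tropical root is a break point of the lower envelope of the lines y = a_i + i · x (there are 5 lines, with slopes 0, 1, ..., 4). Only the lines that attain the minimum somewhere contribute to roots; other lines are dominated. Here the surviving (envelope) indices are i = 4, i = 3, i = 2, i = 1, i = 0.
Intersections between consecutive envelope lines give the roots: for adjacent envelope indices i < j the intersection is x = (a_i − a_j) / (j − i). Reading off the sorted break points: {-4, -3, 1, 5}.
Verification: at each break x_0, at least two indices attain the minimum of min_i(a_i + i · x_0).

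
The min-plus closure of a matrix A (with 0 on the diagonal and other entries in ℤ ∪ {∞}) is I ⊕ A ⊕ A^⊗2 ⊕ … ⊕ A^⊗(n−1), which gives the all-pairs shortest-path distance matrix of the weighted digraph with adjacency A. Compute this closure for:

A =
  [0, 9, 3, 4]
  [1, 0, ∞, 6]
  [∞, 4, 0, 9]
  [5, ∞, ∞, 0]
Closure =
  [0, 7, 3, 4]
  [1, 0, 4, 5]
  [5, 4, 0, 9]
  [5, 12, 8, 0]

This is the Floyd-Warshall all-pairs shortest-path computation. For each intermediate vertex k = 0, 1, …, 3, update dist[i][j] ← min(dist[i][j], dist[i][k] + dist[k][j]). The final matrix gives, for each (i, j), the minimum total weight of any directed path from i to j (possibly empty when i = j).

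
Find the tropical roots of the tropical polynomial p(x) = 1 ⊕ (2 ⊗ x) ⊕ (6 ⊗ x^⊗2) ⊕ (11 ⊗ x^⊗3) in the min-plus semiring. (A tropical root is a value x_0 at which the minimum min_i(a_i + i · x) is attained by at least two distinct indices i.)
Roots: {-5, -4, -1}

Each tropical root is a break point of the lower envelope of the lines y = a_i + i · x (there are 4 lines, with slopes 0, 1, ..., 3). Only the lines that attain the minimum somewhere contribute to roots; other lines are dominated. Here the surviving (envelope) indices are i = 3, i = 2, i = 1, i = 0.
Intersections between consecutive envelope lines give the roots: for adjacent envelope indices i < j the intersection is x = (a_i − a_j) / (j − i). Reading off the sorted break points: {-5, -4, -1}.
Verification: at each break x_0, at least two indices attain the minimum of min_i(a_i + i · x_0).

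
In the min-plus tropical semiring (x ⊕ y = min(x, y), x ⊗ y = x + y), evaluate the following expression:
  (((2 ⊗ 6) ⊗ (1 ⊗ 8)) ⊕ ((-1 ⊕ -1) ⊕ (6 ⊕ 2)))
(((2 ⊗ 6) ⊗ (1 ⊗ 8)) ⊕ ((-1 ⊕ -1) ⊕ (6 ⊕ 2))) = -1

Expand innermost to outermost. Recall ⊕ takes the minimum of its arguments and ⊗ takes their sum. Working out the expression (((2 ⊗ 6) ⊗ (1 ⊗ 8)) ⊕ ((-1 ⊕ -1) ⊕ (6 ⊕ 2))) gives -1.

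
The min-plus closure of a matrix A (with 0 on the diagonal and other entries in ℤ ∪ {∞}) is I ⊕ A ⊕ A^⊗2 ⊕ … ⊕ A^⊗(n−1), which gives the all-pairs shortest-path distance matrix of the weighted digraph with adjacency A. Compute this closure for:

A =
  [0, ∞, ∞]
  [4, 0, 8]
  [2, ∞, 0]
Closure =
  [0, ∞, ∞]
  [4, 0, 8]
  [2, ∞, 0]

This is the Floyd-Warshall all-pairs shortest-path computation. For each intermediate vertex k = 0, 1, …, 2, update dist[i][j] ← min(dist[i][j], dist[i][k] + dist[k][j]). The final matrix gives, for each (i, j), the minimum total weight of any directed path from i to j (possibly empty when i = j).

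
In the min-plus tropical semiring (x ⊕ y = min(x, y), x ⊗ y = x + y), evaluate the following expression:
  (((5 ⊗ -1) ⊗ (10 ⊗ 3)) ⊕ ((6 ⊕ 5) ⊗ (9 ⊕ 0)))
(((5 ⊗ -1) ⊗ (10 ⊗ 3)) ⊕ ((6 ⊕ 5) ⊗ (9 ⊕ 0))) = 5

Expand innermost to outermost. Recall ⊕ takes the minimum of its arguments and ⊗ takes their sum. Working out the expression (((5 ⊗ -1) ⊗ (10 ⊗ 3)) ⊕ ((6 ⊕ 5) ⊗ (9 ⊕ 0))) gives 5.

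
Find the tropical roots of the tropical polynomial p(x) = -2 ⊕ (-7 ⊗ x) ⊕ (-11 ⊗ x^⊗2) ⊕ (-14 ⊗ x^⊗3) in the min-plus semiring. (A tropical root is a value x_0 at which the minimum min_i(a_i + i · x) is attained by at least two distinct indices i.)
Roots: {3, 4, 5}

Each tropical root is a break point of the lower envelope of the lines y = a_i + i · x (there are 4 lines, with slopes 0, 1, ..., 3). Only the lines that attain the minimum somewhere contribute to roots; other lines are dominated. Here the surviving (envelope) indices are i = 3, i = 2, i = 1, i = 0.
Intersections between consecutive envelope lines give the roots: for adjacent envelope indices i < j the intersection is x = (a_i − a_j) / (j − i). Reading off the sorted break points: {3, 4, 5}.
Verification: at each break x_0, at least two indices attain the minimum of min_i(a_i + i · x_0).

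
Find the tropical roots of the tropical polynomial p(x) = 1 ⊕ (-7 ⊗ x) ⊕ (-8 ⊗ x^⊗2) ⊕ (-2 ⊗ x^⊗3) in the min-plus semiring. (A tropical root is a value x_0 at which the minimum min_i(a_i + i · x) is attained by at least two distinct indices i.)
Roots: {-6, 1, 8}

Each tropical root is a break point of the lower envelope of the lines y = a_i + i · x (there are 4 lines, with slopes 0, 1, ..., 3). Only the lines that attain the minimum somewhere contribute to roots; other lines are dominated. Here the surviving (envelope) indices are i = 3, i = 2, i = 1, i = 0.
Intersections between consecutive envelope lines give the roots: for adjacent envelope indices i < j the intersection is x = (a_i − a_j) / (j − i). Reading off the sorted break points: {-6, 1, 8}.
Verification: at each break x_0, at least two indices attain the minimum of min_i(a_i + i · x_0).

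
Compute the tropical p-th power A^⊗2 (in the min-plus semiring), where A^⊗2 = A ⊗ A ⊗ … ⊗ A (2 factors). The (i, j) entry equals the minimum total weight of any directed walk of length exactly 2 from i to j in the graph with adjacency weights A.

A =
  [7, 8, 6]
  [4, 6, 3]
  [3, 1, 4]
A^⊗2 =
  [9, 7, 10]
  [6, 4, 7]
  [5, 5, 4]

Each entry (A^⊗2)_ij equals the minimum over all length-2 walks i = v_0 → v_1 → … → v_2 = j of Σ_t A[v_t][v_{t+1}]. For example, for (i, j) = (0, 2) we minimise over 3 possible intermediate vertex sequences; the minimum is 10, attained along the walk 0 → 2 → 2.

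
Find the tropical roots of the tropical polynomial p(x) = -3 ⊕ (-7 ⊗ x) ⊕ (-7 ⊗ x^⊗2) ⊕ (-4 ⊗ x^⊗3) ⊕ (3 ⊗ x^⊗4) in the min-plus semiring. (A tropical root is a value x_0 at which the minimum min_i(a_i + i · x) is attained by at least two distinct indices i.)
Roots: {-7, -3, 0, 4}

Each tropical root is a break point of the lower envelope of the lines y = a_i + i · x (there are 5 lines, with slopes 0, 1, ..., 4). Only the lines that attain the minimum somewhere contribute to roots; other lines are dominated. Here the surviving (envelope) indices are i = 4, i = 3, i = 2, i = 1, i = 0.
Intersections between consecutive envelope lines give the roots: for adjacent envelope indices i < j the intersection is x = (a_i − a_j) / (j − i). Reading off the sorted break points: {-7, -3, 0, 4}.
Verification: at each break x_0, at least two indices attain the minimum of min_i(a_i + i · x_0).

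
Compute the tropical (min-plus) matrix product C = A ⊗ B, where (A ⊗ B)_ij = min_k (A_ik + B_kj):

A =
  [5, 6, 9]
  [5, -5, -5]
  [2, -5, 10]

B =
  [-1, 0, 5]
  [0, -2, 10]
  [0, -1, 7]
A ⊗ B =
  [4, 4, 10]
  [-5, -7, 2]
  [-5, -7, 5]

Apply the min-plus product entry-by-entry:
  C[0][0] = min over k of (A[0][0] + B[0][0] = 5 + -1 = 4, A[0][1] + B[1][0] = 6 + 0 = 6, A[0][2] + B[2][0] = 9 + 0 = 9) = 4 (attained at k = 0)
  C[0][1] = min over k of (A[0][0] + B[0][1] = 5 + 0 = 5, A[0][1] + B[1][1] = 6 + -2 = 4, A[0][2] + B[2][1] = 9 + -1 = 8) = 4 (attained at k = 1)
  C[0][2] = min over k of (A[0][0] + B[0][2] = 5 + 5 = 10, A[0][1] + B[1][2] = 6 + 10 = 16, A[0][2] + B[2][2] = 9 + 7 = 16) = 10 (attained at k = 0)
  C[1][0] = min over k of (A[1][0] + B[0][0] = 5 + -1 = 4, A[1][1] + B[1][0] = -5 + 0 = -5, A[1][2] + B[2][0] = -5 + 0 = -5) = -5 (attained at k = 1)
  C[1][1] = min over k of (A[1][0] + B[0][1] = 5 + 0 = 5, A[1][1] + B[1][1] = -5 + -2 = -7, A[1][2] + B[2][1] = -5 + -1 = -6) = -7 (attained at k = 1)
  C[1][2] = min over k of (A[1][0] + B[0][2] = 5 + 5 = 10, A[1][1] + B[1][2] = -5 + 10 = 5, A[1][2] + B[2][2] = -5 + 7 = 2) = 2 (attained at k = 2)
  C[2][0] = min over k of (A[2][0] + B[0][0] = 2 + -1 = 1, A[2][1] + B[1][0] = -5 + 0 = -5, A[2][2] + B[2][0] = 10 + 0 = 10) = -5 (attained at k = 1)
  C[2][1] = min over k of (A[2][0] + B[0][1] = 2 + 0 = 2, A[2][1] + B[1][1] = -5 + -2 = -7, A[2][2] + B[2][1] = 10 + -1 = 9) = -7 (attained at k = 1)
  C[2][2] = min over k of (A[2][0] + B[0][2] = 2 + 5 = 7, A[2][1] + B[1][2] = -5 + 10 = 5, A[2][2] + B[2][2] = 10 + 7 = 17) = 5 (attained at k = 1)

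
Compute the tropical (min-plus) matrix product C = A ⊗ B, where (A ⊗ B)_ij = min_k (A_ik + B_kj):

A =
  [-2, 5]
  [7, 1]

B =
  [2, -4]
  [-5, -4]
A ⊗ B =
  [0, -6]
  [-4, -3]

Apply the min-plus product entry-by-entry:
  C[0][0] = min over k of (A[0][0] + B[0][0] = -2 + 2 = 0, A[0][1] + B[1][0] = 5 + -5 = 0) = 0 (attained at k = 0)
  C[0][1] = min over k of (A[0][0] + B[0][1] = -2 + -4 = -6, A[0][1] + B[1][1] = 5 + -4 = 1) = -6 (attained at k = 0)
  C[1][0] = min over k of (A[1][0] + B[0][0] = 7 + 2 = 9, A[1][1] + B[1][0] = 1 + -5 = -4) = -4 (attained at k = 1)
  C[1][1] = min over k of (A[1][0] + B[0][1] = 7 + -4 = 3, A[1][1] + B[1][1] = 1 + -4 = -3) = -3 (attained at k = 1)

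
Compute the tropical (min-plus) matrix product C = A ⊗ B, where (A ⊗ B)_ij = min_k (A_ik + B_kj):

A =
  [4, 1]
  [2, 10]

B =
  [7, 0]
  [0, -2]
A ⊗ B =
  [1, -1]
  [9, 2]

Apply the min-plus product entry-by-entry:
  C[0][0] = min over k of (A[0][0] + B[0][0] = 4 + 7 = 11, A[0][1] + B[1][0] = 1 + 0 = 1) = 1 (attained at k = 1)
  C[0][1] = min over k of (A[0][0] + B[0][1] = 4 + 0 = 4, A[0][1] + B[1][1] = 1 + -2 = -1) = -1 (attained at k = 1)
  C[1][0] = min over k of (A[1][0] + B[0][0] = 2 + 7 = 9, A[1][1] + B[1][0] = 10 + 0 = 10) = 9 (attained at k = 0)
  C[1][1] = min over k of (A[1][0] + B[0][1] = 2 + 0 = 2, A[1][1] + B[1][1] = 10 + -2 = 8) = 2 (attained at k = 0)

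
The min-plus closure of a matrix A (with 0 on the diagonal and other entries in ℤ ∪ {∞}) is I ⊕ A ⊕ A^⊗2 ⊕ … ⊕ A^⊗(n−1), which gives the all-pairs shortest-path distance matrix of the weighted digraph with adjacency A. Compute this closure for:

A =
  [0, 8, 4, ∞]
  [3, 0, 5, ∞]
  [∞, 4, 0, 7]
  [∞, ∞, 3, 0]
Closure =
  [0, 8, 4, 11]
  [3, 0, 5, 12]
  [7, 4, 0, 7]
  [10, 7, 3, 0]

This is the Floyd-Warshall all-pairs shortest-path computation. For each intermediate vertex k = 0, 1, …, 3, update dist[i][j] ← min(dist[i][j], dist[i][k] + dist[k][j]). The final matrix gives, for each (i, j), the minimum total weight of any directed path from i to j (possibly empty when i = j).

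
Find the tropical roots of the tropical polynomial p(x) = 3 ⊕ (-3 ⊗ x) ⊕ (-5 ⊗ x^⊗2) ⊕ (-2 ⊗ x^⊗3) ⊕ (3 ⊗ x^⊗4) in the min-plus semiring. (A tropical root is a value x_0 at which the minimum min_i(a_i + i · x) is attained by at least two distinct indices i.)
Roots: {-5, -3, 2, 6}

Each tropical root is a break point of the lower envelope of the lines y = a_i + i · x (there are 5 lines, with slopes 0, 1, ..., 4). Only the lines that attain the minimum somewhere contribute to roots; other lines are dominated. Here the surviving (envelope) indices are i = 4, i = 3, i = 2, i = 1, i = 0.
Intersections between consecutive envelope lines give the roots: for adjacent envelope indices i < j the intersection is x = (a_i − a_j) / (j − i). Reading off the sorted break points: {-5, -3, 2, 6}.
Verification: at each break x_0, at least two indices attain the minimum of min_i(a_i + i · x_0).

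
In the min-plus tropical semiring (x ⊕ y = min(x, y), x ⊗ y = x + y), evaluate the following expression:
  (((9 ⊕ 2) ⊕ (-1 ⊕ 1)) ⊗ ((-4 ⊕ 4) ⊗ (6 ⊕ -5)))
(((9 ⊕ 2) ⊕ (-1 ⊕ 1)) ⊗ ((-4 ⊕ 4) ⊗ (6 ⊕ -5))) = -10

Expand innermost to outermost. Recall ⊕ takes the minimum of its arguments and ⊗ takes their sum. Working out the expression (((9 ⊕ 2) ⊕ (-1 ⊕ 1)) ⊗ ((-4 ⊕ 4) ⊗ (6 ⊕ -5))) gives -10.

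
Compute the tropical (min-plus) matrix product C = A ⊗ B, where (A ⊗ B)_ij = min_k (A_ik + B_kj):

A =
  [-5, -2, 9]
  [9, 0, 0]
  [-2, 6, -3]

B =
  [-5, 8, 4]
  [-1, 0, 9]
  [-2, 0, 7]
A ⊗ B =
  [-10, -2, -1]
  [-2, 0, 7]
  [-7, -3, 2]

Apply the min-plus product entry-by-entry:
  C[0][0] = min over k of (A[0][0] + B[0][0] = -5 + -5 = -10, A[0][1] + B[1][0] = -2 + -1 = -3, A[0][2] + B[2][0] = 9 + -2 = 7) = -10 (attained at k = 0)
  C[0][1] = min over k of (A[0][0] + B[0][1] = -5 + 8 = 3, A[0][1] + B[1][1] = -2 + 0 = -2, A[0][2] + B[2][1] = 9 + 0 = 9) = -2 (attained at k = 1)
  C[0][2] = min over k of (A[0][0] + B[0][2] = -5 + 4 = -1, A[0][1] + B[1][2] = -2 + 9 = 7, A[0][2] + B[2][2] = 9 + 7 = 16) = -1 (attained at k = 0)
  C[1][0] = min over k of (A[1][0] + B[0][0] = 9 + -5 = 4, A[1][1] + B[1][0] = 0 + -1 = -1, A[1][2] + B[2][0] = 0 + -2 = -2) = -2 (attained at k = 2)
  C[1][1] = min over k of (A[1][0] + B[0][1] = 9 + 8 = 17, A[1][1] + B[1][1] = 0 + 0 = 0, A[1][2] + B[2][1] = 0 + 0 = 0) = 0 (attained at k = 1)
  C[1][2] = min over k of (A[1][0] + B[0][2] = 9 + 4 = 13, A[1][1] + B[1][2] = 0 + 9 = 9, A[1][2] + B[2][2] = 0 + 7 = 7) = 7 (attained at k = 2)
  C[2][0] = min over k of (A[2][0] + B[0][0] = -2 + -5 = -7, A[2][1] + B[1][0] = 6 + -1 = 5, A[2][2] + B[2][0] = -3 + -2 = -5) = -7 (attained at k = 0)
  C[2][1] = min over k of (A[2][0] + B[0][1] = -2 + 8 = 6, A[2][1] + B[1][1] = 6 + 0 = 6, A[2][2] + B[2][1] = -3 + 0 = -3) = -3 (attained at k = 2)
  C[2][2] = min over k of (A[2][0] + B[0][2] = -2 + 4 = 2, A[2][1] + B[1][2] = 6 + 9 = 15, A[2][2] + B[2][2] = -3 + 7 = 4) = 2 (attained at k = 0)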